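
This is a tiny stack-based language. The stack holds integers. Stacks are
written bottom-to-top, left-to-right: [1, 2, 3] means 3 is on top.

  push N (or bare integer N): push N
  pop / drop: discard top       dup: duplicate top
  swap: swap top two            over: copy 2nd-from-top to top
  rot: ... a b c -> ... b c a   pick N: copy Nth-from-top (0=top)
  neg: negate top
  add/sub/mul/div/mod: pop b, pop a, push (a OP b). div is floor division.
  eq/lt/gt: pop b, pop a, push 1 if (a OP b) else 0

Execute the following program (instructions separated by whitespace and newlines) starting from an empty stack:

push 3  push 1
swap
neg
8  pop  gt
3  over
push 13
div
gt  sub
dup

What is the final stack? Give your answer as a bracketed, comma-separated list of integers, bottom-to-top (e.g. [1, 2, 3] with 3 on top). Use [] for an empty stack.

Answer: [0, 0]

Derivation:
After 'push 3': [3]
After 'push 1': [3, 1]
After 'swap': [1, 3]
After 'neg': [1, -3]
After 'push 8': [1, -3, 8]
After 'pop': [1, -3]
After 'gt': [1]
After 'push 3': [1, 3]
After 'over': [1, 3, 1]
After 'push 13': [1, 3, 1, 13]
After 'div': [1, 3, 0]
After 'gt': [1, 1]
After 'sub': [0]
After 'dup': [0, 0]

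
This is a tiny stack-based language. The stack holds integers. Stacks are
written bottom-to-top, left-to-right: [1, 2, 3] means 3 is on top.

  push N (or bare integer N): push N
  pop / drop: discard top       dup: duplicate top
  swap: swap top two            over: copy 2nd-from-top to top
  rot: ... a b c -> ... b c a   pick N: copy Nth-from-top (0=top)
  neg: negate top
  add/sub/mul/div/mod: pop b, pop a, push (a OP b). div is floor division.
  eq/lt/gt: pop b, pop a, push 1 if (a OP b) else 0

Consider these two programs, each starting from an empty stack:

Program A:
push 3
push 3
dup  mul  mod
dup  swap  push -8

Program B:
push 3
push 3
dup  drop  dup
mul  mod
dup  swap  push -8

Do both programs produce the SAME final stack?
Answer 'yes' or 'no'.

Answer: yes

Derivation:
Program A trace:
  After 'push 3': [3]
  After 'push 3': [3, 3]
  After 'dup': [3, 3, 3]
  After 'mul': [3, 9]
  After 'mod': [3]
  After 'dup': [3, 3]
  After 'swap': [3, 3]
  After 'push -8': [3, 3, -8]
Program A final stack: [3, 3, -8]

Program B trace:
  After 'push 3': [3]
  After 'push 3': [3, 3]
  After 'dup': [3, 3, 3]
  After 'drop': [3, 3]
  After 'dup': [3, 3, 3]
  After 'mul': [3, 9]
  After 'mod': [3]
  After 'dup': [3, 3]
  After 'swap': [3, 3]
  After 'push -8': [3, 3, -8]
Program B final stack: [3, 3, -8]
Same: yes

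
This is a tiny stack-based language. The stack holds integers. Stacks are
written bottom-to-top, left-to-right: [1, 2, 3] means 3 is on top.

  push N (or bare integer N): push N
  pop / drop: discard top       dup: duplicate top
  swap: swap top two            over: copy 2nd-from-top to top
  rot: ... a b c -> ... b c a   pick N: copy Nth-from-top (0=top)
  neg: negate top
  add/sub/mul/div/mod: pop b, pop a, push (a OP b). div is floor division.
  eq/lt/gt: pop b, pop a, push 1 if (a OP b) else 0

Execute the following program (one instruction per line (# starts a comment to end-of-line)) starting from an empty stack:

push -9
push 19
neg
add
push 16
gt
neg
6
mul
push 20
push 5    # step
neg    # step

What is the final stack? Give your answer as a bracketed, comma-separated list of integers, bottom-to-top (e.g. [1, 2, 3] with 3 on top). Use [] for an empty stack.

After 'push -9': [-9]
After 'push 19': [-9, 19]
After 'neg': [-9, -19]
After 'add': [-28]
After 'push 16': [-28, 16]
After 'gt': [0]
After 'neg': [0]
After 'push 6': [0, 6]
After 'mul': [0]
After 'push 20': [0, 20]
After 'push 5': [0, 20, 5]
After 'neg': [0, 20, -5]

Answer: [0, 20, -5]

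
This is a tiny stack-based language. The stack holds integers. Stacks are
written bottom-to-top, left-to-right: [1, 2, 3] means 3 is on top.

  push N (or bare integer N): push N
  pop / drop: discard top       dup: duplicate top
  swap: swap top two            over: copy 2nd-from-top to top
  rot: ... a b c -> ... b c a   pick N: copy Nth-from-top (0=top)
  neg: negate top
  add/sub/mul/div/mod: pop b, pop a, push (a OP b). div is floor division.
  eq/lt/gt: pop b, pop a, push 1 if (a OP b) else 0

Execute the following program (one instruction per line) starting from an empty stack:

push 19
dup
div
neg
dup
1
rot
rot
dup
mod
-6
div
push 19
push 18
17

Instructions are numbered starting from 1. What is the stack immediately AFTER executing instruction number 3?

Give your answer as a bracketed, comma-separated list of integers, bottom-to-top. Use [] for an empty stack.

Answer: [1]

Derivation:
Step 1 ('push 19'): [19]
Step 2 ('dup'): [19, 19]
Step 3 ('div'): [1]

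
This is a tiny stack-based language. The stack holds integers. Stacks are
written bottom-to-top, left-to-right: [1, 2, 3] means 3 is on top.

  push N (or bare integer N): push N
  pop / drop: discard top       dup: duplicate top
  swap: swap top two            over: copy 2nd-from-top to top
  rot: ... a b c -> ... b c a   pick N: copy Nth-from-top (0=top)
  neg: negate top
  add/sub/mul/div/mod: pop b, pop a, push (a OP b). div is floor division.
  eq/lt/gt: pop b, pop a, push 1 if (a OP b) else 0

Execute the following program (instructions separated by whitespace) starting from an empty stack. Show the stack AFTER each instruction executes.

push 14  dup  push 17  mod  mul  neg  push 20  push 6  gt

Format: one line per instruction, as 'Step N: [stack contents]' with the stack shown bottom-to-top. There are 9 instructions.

Step 1: [14]
Step 2: [14, 14]
Step 3: [14, 14, 17]
Step 4: [14, 14]
Step 5: [196]
Step 6: [-196]
Step 7: [-196, 20]
Step 8: [-196, 20, 6]
Step 9: [-196, 1]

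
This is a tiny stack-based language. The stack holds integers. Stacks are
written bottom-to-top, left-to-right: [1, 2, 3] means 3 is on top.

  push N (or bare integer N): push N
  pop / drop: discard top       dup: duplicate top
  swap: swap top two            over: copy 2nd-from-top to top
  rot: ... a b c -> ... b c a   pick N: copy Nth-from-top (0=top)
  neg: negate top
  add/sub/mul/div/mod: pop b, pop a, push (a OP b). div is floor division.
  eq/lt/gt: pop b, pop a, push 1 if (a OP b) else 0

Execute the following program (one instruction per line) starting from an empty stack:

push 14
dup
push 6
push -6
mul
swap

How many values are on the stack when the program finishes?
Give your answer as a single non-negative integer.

After 'push 14': stack = [14] (depth 1)
After 'dup': stack = [14, 14] (depth 2)
After 'push 6': stack = [14, 14, 6] (depth 3)
After 'push -6': stack = [14, 14, 6, -6] (depth 4)
After 'mul': stack = [14, 14, -36] (depth 3)
After 'swap': stack = [14, -36, 14] (depth 3)

Answer: 3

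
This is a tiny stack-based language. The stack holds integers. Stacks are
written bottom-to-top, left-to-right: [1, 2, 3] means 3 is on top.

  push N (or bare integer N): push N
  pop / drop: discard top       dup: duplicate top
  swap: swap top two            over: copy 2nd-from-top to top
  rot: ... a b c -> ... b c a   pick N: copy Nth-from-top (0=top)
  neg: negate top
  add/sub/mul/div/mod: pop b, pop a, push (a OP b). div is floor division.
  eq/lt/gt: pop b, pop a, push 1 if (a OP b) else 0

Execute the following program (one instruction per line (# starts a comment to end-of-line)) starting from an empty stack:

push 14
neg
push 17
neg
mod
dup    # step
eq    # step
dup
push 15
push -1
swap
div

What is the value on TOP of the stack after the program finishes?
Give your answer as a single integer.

Answer: -1

Derivation:
After 'push 14': [14]
After 'neg': [-14]
After 'push 17': [-14, 17]
After 'neg': [-14, -17]
After 'mod': [-14]
After 'dup': [-14, -14]
After 'eq': [1]
After 'dup': [1, 1]
After 'push 15': [1, 1, 15]
After 'push -1': [1, 1, 15, -1]
After 'swap': [1, 1, -1, 15]
After 'div': [1, 1, -1]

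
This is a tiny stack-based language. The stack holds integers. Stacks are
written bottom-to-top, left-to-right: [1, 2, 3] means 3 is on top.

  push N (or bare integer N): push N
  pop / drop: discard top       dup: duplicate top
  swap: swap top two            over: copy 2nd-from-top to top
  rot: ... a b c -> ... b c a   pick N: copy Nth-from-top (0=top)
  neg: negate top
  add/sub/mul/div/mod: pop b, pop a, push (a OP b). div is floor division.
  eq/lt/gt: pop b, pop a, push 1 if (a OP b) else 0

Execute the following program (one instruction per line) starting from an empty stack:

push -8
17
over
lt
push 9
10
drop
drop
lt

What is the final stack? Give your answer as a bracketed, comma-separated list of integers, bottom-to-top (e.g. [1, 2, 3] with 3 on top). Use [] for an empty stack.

Answer: [1]

Derivation:
After 'push -8': [-8]
After 'push 17': [-8, 17]
After 'over': [-8, 17, -8]
After 'lt': [-8, 0]
After 'push 9': [-8, 0, 9]
After 'push 10': [-8, 0, 9, 10]
After 'drop': [-8, 0, 9]
After 'drop': [-8, 0]
After 'lt': [1]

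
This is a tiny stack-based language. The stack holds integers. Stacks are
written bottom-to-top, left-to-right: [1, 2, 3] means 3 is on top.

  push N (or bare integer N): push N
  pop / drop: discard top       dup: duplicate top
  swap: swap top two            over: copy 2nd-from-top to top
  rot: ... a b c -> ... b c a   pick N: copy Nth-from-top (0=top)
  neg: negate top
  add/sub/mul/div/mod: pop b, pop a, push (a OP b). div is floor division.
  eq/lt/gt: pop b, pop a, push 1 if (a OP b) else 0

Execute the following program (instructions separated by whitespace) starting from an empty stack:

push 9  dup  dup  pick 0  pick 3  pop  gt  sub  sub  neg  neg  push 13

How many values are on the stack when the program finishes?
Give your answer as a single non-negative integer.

Answer: 2

Derivation:
After 'push 9': stack = [9] (depth 1)
After 'dup': stack = [9, 9] (depth 2)
After 'dup': stack = [9, 9, 9] (depth 3)
After 'pick 0': stack = [9, 9, 9, 9] (depth 4)
After 'pick 3': stack = [9, 9, 9, 9, 9] (depth 5)
After 'pop': stack = [9, 9, 9, 9] (depth 4)
After 'gt': stack = [9, 9, 0] (depth 3)
After 'sub': stack = [9, 9] (depth 2)
After 'sub': stack = [0] (depth 1)
After 'neg': stack = [0] (depth 1)
After 'neg': stack = [0] (depth 1)
After 'push 13': stack = [0, 13] (depth 2)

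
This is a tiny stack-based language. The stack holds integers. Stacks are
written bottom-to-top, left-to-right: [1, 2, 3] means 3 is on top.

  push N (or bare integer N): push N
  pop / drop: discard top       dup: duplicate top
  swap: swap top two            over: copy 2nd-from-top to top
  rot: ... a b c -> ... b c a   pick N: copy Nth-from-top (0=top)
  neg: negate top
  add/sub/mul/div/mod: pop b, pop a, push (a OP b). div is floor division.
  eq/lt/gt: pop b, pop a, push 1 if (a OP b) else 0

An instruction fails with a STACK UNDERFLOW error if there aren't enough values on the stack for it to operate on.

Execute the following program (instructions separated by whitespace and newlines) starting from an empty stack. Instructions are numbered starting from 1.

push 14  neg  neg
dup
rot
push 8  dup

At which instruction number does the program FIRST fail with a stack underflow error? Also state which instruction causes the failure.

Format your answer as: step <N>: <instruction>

Answer: step 5: rot

Derivation:
Step 1 ('push 14'): stack = [14], depth = 1
Step 2 ('neg'): stack = [-14], depth = 1
Step 3 ('neg'): stack = [14], depth = 1
Step 4 ('dup'): stack = [14, 14], depth = 2
Step 5 ('rot'): needs 3 value(s) but depth is 2 — STACK UNDERFLOW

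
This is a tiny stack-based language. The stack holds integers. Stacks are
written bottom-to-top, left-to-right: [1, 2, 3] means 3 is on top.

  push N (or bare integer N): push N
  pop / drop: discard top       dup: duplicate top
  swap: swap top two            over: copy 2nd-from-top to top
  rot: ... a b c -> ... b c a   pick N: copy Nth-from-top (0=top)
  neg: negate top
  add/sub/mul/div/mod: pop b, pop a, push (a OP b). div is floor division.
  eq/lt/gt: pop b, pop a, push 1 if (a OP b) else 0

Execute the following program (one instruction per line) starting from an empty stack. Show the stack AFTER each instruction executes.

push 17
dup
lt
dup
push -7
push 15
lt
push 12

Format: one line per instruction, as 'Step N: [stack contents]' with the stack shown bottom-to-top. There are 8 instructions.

Step 1: [17]
Step 2: [17, 17]
Step 3: [0]
Step 4: [0, 0]
Step 5: [0, 0, -7]
Step 6: [0, 0, -7, 15]
Step 7: [0, 0, 1]
Step 8: [0, 0, 1, 12]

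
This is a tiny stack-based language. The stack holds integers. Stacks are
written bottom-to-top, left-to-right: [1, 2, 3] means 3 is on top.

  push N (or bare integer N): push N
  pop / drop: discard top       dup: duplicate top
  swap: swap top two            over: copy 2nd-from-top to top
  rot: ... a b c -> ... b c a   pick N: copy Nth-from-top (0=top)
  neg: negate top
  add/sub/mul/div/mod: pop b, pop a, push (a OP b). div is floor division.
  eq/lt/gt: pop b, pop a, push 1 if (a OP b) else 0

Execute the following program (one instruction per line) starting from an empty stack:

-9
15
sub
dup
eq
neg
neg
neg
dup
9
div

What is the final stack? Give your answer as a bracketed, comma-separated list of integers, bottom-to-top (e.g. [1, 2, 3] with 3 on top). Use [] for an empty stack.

Answer: [-1, -1]

Derivation:
After 'push -9': [-9]
After 'push 15': [-9, 15]
After 'sub': [-24]
After 'dup': [-24, -24]
After 'eq': [1]
After 'neg': [-1]
After 'neg': [1]
After 'neg': [-1]
After 'dup': [-1, -1]
After 'push 9': [-1, -1, 9]
After 'div': [-1, -1]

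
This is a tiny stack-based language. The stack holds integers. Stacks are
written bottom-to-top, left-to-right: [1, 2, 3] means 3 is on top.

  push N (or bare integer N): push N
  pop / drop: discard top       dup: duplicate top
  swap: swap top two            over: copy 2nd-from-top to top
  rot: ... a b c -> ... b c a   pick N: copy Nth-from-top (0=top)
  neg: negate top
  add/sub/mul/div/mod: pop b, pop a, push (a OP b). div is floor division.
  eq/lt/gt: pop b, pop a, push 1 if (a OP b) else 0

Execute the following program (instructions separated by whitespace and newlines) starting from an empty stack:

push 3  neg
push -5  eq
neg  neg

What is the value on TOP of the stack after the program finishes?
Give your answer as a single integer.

After 'push 3': [3]
After 'neg': [-3]
After 'push -5': [-3, -5]
After 'eq': [0]
After 'neg': [0]
After 'neg': [0]

Answer: 0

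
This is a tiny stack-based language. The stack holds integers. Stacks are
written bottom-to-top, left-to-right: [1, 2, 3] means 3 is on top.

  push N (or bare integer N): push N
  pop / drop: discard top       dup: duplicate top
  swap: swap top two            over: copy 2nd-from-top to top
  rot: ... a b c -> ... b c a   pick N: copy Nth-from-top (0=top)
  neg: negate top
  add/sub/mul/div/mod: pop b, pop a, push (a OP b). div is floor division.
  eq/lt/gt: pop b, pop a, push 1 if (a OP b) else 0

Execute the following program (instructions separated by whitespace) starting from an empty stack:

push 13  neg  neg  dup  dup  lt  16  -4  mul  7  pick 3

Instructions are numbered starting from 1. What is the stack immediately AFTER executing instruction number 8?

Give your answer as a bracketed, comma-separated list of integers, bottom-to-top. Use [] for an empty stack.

Answer: [13, 0, 16, -4]

Derivation:
Step 1 ('push 13'): [13]
Step 2 ('neg'): [-13]
Step 3 ('neg'): [13]
Step 4 ('dup'): [13, 13]
Step 5 ('dup'): [13, 13, 13]
Step 6 ('lt'): [13, 0]
Step 7 ('16'): [13, 0, 16]
Step 8 ('-4'): [13, 0, 16, -4]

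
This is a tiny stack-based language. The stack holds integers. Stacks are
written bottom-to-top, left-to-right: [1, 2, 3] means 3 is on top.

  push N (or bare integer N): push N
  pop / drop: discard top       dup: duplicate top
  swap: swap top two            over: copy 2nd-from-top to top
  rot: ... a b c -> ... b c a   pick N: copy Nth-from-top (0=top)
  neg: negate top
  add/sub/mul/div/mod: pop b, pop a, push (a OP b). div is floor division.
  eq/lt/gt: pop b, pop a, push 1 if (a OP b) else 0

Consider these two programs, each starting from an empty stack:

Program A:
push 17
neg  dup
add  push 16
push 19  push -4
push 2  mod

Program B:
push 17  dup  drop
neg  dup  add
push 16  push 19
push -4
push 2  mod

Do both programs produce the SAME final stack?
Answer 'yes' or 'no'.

Program A trace:
  After 'push 17': [17]
  After 'neg': [-17]
  After 'dup': [-17, -17]
  After 'add': [-34]
  After 'push 16': [-34, 16]
  After 'push 19': [-34, 16, 19]
  After 'push -4': [-34, 16, 19, -4]
  After 'push 2': [-34, 16, 19, -4, 2]
  After 'mod': [-34, 16, 19, 0]
Program A final stack: [-34, 16, 19, 0]

Program B trace:
  After 'push 17': [17]
  After 'dup': [17, 17]
  After 'drop': [17]
  After 'neg': [-17]
  After 'dup': [-17, -17]
  After 'add': [-34]
  After 'push 16': [-34, 16]
  After 'push 19': [-34, 16, 19]
  After 'push -4': [-34, 16, 19, -4]
  After 'push 2': [-34, 16, 19, -4, 2]
  After 'mod': [-34, 16, 19, 0]
Program B final stack: [-34, 16, 19, 0]
Same: yes

Answer: yes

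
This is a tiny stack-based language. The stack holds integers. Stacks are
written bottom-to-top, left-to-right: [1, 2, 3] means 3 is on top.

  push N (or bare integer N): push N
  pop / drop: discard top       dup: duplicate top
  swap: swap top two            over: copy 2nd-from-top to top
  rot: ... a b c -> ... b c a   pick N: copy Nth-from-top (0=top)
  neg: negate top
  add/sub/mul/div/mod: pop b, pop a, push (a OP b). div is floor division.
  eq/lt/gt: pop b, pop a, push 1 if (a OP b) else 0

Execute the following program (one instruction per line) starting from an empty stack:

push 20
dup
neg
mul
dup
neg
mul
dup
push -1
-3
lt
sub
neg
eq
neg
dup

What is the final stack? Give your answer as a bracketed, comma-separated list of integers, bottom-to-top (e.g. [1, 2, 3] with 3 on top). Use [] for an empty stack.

After 'push 20': [20]
After 'dup': [20, 20]
After 'neg': [20, -20]
After 'mul': [-400]
After 'dup': [-400, -400]
After 'neg': [-400, 400]
After 'mul': [-160000]
After 'dup': [-160000, -160000]
After 'push -1': [-160000, -160000, -1]
After 'push -3': [-160000, -160000, -1, -3]
After 'lt': [-160000, -160000, 0]
After 'sub': [-160000, -160000]
After 'neg': [-160000, 160000]
After 'eq': [0]
After 'neg': [0]
After 'dup': [0, 0]

Answer: [0, 0]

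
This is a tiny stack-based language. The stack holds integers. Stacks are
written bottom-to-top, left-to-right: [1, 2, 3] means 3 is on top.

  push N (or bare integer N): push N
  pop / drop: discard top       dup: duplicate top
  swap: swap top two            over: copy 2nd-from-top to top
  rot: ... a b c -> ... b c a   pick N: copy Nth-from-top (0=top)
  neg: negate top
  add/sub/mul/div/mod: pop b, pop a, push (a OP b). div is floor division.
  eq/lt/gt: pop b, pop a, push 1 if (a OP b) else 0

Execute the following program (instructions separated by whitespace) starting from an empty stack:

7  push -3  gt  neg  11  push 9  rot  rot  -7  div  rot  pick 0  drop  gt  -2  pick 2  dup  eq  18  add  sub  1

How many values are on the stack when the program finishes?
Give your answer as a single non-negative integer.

After 'push 7': stack = [7] (depth 1)
After 'push -3': stack = [7, -3] (depth 2)
After 'gt': stack = [1] (depth 1)
After 'neg': stack = [-1] (depth 1)
After 'push 11': stack = [-1, 11] (depth 2)
After 'push 9': stack = [-1, 11, 9] (depth 3)
After 'rot': stack = [11, 9, -1] (depth 3)
After 'rot': stack = [9, -1, 11] (depth 3)
After 'push -7': stack = [9, -1, 11, -7] (depth 4)
After 'div': stack = [9, -1, -2] (depth 3)
  ...
After 'drop': stack = [-1, -2, 9] (depth 3)
After 'gt': stack = [-1, 0] (depth 2)
After 'push -2': stack = [-1, 0, -2] (depth 3)
After 'pick 2': stack = [-1, 0, -2, -1] (depth 4)
After 'dup': stack = [-1, 0, -2, -1, -1] (depth 5)
After 'eq': stack = [-1, 0, -2, 1] (depth 4)
After 'push 18': stack = [-1, 0, -2, 1, 18] (depth 5)
After 'add': stack = [-1, 0, -2, 19] (depth 4)
After 'sub': stack = [-1, 0, -21] (depth 3)
After 'push 1': stack = [-1, 0, -21, 1] (depth 4)

Answer: 4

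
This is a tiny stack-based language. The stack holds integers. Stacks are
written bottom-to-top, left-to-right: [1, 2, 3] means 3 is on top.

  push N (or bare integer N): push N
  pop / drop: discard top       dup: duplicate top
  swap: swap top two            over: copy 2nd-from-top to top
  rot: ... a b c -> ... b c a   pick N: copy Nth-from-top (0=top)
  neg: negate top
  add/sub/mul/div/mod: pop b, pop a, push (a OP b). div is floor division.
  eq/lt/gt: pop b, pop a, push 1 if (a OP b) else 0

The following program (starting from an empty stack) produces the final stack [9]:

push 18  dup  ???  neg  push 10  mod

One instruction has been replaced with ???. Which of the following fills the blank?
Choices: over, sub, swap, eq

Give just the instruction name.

Stack before ???: [18, 18]
Stack after ???:  [1]
Checking each choice:
  over: produces [18, 18, 2]
  sub: produces [0]
  swap: produces [18, 2]
  eq: MATCH


Answer: eq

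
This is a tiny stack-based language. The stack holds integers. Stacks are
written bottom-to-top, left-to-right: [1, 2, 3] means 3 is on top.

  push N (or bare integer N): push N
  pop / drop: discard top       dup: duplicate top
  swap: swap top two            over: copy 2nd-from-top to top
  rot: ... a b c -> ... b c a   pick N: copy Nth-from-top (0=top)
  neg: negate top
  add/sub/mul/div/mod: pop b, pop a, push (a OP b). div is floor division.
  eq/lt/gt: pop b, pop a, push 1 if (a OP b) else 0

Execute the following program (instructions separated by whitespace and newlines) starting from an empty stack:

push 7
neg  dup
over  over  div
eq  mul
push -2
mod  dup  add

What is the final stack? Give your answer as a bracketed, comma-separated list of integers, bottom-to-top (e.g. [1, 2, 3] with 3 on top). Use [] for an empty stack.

After 'push 7': [7]
After 'neg': [-7]
After 'dup': [-7, -7]
After 'over': [-7, -7, -7]
After 'over': [-7, -7, -7, -7]
After 'div': [-7, -7, 1]
After 'eq': [-7, 0]
After 'mul': [0]
After 'push -2': [0, -2]
After 'mod': [0]
After 'dup': [0, 0]
After 'add': [0]

Answer: [0]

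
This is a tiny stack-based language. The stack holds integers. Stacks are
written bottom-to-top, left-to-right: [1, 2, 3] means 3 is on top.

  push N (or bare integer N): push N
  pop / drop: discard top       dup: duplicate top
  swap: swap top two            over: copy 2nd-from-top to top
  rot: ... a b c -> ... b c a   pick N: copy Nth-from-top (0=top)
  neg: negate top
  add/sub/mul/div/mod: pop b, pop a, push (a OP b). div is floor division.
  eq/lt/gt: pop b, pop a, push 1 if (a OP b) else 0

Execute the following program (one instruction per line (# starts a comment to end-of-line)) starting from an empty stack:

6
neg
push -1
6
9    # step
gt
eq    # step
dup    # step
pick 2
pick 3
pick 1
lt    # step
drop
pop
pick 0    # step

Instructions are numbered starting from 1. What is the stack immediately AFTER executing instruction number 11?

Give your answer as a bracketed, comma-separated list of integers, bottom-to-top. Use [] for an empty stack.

Step 1 ('6'): [6]
Step 2 ('neg'): [-6]
Step 3 ('push -1'): [-6, -1]
Step 4 ('6'): [-6, -1, 6]
Step 5 ('9'): [-6, -1, 6, 9]
Step 6 ('gt'): [-6, -1, 0]
Step 7 ('eq'): [-6, 0]
Step 8 ('dup'): [-6, 0, 0]
Step 9 ('pick 2'): [-6, 0, 0, -6]
Step 10 ('pick 3'): [-6, 0, 0, -6, -6]
Step 11 ('pick 1'): [-6, 0, 0, -6, -6, -6]

Answer: [-6, 0, 0, -6, -6, -6]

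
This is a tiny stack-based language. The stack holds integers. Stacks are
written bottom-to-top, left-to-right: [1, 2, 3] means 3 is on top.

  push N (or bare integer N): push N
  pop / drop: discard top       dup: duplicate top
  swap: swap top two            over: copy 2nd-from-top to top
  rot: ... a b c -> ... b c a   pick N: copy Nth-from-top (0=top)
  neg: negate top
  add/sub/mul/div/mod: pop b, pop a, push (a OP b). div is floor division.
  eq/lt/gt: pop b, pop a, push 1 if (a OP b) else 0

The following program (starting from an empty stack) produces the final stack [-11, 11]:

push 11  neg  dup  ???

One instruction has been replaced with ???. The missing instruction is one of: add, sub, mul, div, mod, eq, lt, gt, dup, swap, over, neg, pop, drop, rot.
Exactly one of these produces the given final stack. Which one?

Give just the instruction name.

Answer: neg

Derivation:
Stack before ???: [-11, -11]
Stack after ???:  [-11, 11]
The instruction that transforms [-11, -11] -> [-11, 11] is: neg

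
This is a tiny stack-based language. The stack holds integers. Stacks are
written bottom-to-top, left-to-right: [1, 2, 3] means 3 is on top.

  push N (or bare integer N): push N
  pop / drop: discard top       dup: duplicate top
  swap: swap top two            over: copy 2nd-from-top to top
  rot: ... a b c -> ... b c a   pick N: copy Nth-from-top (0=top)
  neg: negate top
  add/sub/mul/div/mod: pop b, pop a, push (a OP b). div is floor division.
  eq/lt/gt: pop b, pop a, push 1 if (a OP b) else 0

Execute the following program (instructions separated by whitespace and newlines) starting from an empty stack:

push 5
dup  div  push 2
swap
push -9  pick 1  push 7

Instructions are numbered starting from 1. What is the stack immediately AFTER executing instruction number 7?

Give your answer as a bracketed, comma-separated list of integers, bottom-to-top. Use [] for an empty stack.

Answer: [2, 1, -9, 1]

Derivation:
Step 1 ('push 5'): [5]
Step 2 ('dup'): [5, 5]
Step 3 ('div'): [1]
Step 4 ('push 2'): [1, 2]
Step 5 ('swap'): [2, 1]
Step 6 ('push -9'): [2, 1, -9]
Step 7 ('pick 1'): [2, 1, -9, 1]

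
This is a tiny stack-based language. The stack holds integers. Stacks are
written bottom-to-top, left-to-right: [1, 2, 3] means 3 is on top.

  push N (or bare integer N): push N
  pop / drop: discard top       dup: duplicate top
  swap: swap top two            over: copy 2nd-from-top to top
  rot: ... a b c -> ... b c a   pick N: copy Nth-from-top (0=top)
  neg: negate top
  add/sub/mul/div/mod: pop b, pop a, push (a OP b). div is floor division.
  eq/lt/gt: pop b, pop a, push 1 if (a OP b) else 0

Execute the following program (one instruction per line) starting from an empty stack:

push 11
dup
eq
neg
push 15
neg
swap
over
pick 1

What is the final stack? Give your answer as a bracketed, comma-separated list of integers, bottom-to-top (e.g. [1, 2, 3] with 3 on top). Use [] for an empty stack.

Answer: [-15, -1, -15, -1]

Derivation:
After 'push 11': [11]
After 'dup': [11, 11]
After 'eq': [1]
After 'neg': [-1]
After 'push 15': [-1, 15]
After 'neg': [-1, -15]
After 'swap': [-15, -1]
After 'over': [-15, -1, -15]
After 'pick 1': [-15, -1, -15, -1]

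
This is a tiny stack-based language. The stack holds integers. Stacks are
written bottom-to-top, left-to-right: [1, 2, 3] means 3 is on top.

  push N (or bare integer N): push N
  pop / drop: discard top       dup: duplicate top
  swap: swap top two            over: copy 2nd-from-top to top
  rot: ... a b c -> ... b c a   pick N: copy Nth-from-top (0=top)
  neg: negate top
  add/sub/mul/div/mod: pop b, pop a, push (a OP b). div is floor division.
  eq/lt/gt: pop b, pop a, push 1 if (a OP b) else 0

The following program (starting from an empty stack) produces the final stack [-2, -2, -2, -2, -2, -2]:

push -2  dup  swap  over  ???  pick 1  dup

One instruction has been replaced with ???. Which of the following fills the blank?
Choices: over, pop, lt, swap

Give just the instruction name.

Answer: over

Derivation:
Stack before ???: [-2, -2, -2]
Stack after ???:  [-2, -2, -2, -2]
Checking each choice:
  over: MATCH
  pop: produces [-2, -2, -2, -2]
  lt: produces [-2, 0, -2, -2]
  swap: produces [-2, -2, -2, -2, -2]


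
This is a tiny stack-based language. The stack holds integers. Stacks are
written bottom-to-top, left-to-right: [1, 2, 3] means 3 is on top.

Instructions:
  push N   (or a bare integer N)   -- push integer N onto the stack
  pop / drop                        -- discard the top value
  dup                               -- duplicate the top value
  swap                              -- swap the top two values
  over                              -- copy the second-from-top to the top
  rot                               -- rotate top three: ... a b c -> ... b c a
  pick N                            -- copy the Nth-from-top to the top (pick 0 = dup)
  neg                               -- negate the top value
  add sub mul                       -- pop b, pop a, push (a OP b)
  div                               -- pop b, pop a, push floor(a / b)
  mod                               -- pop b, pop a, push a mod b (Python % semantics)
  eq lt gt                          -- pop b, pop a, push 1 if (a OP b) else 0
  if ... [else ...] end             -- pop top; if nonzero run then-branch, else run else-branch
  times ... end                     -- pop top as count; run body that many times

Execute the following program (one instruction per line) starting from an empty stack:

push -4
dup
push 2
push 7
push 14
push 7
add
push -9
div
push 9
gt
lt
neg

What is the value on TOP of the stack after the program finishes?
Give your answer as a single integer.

Answer: 0

Derivation:
After 'push -4': [-4]
After 'dup': [-4, -4]
After 'push 2': [-4, -4, 2]
After 'push 7': [-4, -4, 2, 7]
After 'push 14': [-4, -4, 2, 7, 14]
After 'push 7': [-4, -4, 2, 7, 14, 7]
After 'add': [-4, -4, 2, 7, 21]
After 'push -9': [-4, -4, 2, 7, 21, -9]
After 'div': [-4, -4, 2, 7, -3]
After 'push 9': [-4, -4, 2, 7, -3, 9]
After 'gt': [-4, -4, 2, 7, 0]
After 'lt': [-4, -4, 2, 0]
After 'neg': [-4, -4, 2, 0]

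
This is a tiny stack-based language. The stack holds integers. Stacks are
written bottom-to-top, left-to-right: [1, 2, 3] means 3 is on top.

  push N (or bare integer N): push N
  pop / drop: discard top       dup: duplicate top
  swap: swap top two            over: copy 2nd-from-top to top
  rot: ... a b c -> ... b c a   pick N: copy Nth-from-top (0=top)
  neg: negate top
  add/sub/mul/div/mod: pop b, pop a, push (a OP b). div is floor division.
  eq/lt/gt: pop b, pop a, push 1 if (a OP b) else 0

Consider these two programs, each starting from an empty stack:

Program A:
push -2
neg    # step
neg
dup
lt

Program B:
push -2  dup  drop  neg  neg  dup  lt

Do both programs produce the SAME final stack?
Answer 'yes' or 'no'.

Answer: yes

Derivation:
Program A trace:
  After 'push -2': [-2]
  After 'neg': [2]
  After 'neg': [-2]
  After 'dup': [-2, -2]
  After 'lt': [0]
Program A final stack: [0]

Program B trace:
  After 'push -2': [-2]
  After 'dup': [-2, -2]
  After 'drop': [-2]
  After 'neg': [2]
  After 'neg': [-2]
  After 'dup': [-2, -2]
  After 'lt': [0]
Program B final stack: [0]
Same: yes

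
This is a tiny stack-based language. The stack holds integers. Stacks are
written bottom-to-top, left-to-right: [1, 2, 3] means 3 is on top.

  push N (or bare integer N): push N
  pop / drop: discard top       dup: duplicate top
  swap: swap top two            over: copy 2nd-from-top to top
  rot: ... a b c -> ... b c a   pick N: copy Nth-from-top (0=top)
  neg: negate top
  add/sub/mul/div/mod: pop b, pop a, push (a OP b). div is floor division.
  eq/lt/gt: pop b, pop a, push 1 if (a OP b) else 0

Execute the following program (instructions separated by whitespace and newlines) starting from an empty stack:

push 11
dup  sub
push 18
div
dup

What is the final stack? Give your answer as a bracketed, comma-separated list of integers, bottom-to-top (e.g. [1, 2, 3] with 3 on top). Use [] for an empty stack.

Answer: [0, 0]

Derivation:
After 'push 11': [11]
After 'dup': [11, 11]
After 'sub': [0]
After 'push 18': [0, 18]
After 'div': [0]
After 'dup': [0, 0]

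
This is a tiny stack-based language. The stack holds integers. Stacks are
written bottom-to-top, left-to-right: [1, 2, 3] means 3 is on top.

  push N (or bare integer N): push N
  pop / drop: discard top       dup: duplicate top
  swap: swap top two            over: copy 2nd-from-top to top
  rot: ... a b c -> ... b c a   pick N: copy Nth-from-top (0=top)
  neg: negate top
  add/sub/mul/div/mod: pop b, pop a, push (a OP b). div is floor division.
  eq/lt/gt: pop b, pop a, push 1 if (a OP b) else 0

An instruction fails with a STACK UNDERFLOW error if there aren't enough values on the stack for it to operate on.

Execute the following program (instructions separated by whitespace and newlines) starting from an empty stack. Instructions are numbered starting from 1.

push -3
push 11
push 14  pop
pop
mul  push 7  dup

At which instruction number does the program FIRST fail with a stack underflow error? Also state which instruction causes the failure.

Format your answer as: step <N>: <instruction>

Step 1 ('push -3'): stack = [-3], depth = 1
Step 2 ('push 11'): stack = [-3, 11], depth = 2
Step 3 ('push 14'): stack = [-3, 11, 14], depth = 3
Step 4 ('pop'): stack = [-3, 11], depth = 2
Step 5 ('pop'): stack = [-3], depth = 1
Step 6 ('mul'): needs 2 value(s) but depth is 1 — STACK UNDERFLOW

Answer: step 6: mul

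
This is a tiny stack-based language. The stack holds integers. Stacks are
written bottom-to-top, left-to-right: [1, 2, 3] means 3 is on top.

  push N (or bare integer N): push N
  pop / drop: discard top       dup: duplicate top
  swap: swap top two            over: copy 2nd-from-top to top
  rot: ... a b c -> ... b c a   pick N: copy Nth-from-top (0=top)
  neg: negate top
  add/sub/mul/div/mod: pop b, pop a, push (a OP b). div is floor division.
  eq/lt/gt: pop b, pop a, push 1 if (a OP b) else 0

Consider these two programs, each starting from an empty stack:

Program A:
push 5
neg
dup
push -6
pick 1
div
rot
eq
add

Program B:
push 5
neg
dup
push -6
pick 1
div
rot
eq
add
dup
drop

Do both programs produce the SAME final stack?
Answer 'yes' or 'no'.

Answer: yes

Derivation:
Program A trace:
  After 'push 5': [5]
  After 'neg': [-5]
  After 'dup': [-5, -5]
  After 'push -6': [-5, -5, -6]
  After 'pick 1': [-5, -5, -6, -5]
  After 'div': [-5, -5, 1]
  After 'rot': [-5, 1, -5]
  After 'eq': [-5, 0]
  After 'add': [-5]
Program A final stack: [-5]

Program B trace:
  After 'push 5': [5]
  After 'neg': [-5]
  After 'dup': [-5, -5]
  After 'push -6': [-5, -5, -6]
  After 'pick 1': [-5, -5, -6, -5]
  After 'div': [-5, -5, 1]
  After 'rot': [-5, 1, -5]
  After 'eq': [-5, 0]
  After 'add': [-5]
  After 'dup': [-5, -5]
  After 'drop': [-5]
Program B final stack: [-5]
Same: yes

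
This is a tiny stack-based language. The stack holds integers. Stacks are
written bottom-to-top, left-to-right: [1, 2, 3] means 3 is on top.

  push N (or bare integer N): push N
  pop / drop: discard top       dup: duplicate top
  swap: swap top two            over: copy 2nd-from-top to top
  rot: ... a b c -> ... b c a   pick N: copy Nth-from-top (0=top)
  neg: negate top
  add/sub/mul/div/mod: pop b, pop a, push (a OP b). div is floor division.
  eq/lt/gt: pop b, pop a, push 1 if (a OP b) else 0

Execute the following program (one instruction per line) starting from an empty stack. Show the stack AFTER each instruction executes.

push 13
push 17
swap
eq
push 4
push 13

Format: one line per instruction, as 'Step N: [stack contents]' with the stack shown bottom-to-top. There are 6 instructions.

Step 1: [13]
Step 2: [13, 17]
Step 3: [17, 13]
Step 4: [0]
Step 5: [0, 4]
Step 6: [0, 4, 13]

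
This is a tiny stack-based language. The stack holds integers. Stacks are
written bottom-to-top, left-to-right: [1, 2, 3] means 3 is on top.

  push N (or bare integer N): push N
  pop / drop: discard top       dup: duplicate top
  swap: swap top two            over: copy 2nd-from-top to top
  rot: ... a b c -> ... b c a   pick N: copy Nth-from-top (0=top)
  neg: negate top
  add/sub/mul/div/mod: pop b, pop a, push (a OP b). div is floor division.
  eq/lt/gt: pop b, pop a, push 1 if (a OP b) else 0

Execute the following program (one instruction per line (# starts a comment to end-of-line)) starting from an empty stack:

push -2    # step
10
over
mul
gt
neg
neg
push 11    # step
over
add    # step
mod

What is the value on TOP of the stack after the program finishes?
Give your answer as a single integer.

Answer: 1

Derivation:
After 'push -2': [-2]
After 'push 10': [-2, 10]
After 'over': [-2, 10, -2]
After 'mul': [-2, -20]
After 'gt': [1]
After 'neg': [-1]
After 'neg': [1]
After 'push 11': [1, 11]
After 'over': [1, 11, 1]
After 'add': [1, 12]
After 'mod': [1]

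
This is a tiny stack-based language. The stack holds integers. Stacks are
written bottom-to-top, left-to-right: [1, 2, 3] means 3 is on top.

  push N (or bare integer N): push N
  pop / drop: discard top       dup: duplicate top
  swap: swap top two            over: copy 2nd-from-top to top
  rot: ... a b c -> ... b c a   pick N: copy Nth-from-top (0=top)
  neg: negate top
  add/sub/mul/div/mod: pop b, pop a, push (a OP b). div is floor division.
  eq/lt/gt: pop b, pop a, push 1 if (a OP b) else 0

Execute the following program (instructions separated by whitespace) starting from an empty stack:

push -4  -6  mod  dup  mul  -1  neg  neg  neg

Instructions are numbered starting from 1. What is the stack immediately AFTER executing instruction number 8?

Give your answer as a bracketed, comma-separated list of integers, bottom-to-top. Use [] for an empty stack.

Answer: [16, -1]

Derivation:
Step 1 ('push -4'): [-4]
Step 2 ('-6'): [-4, -6]
Step 3 ('mod'): [-4]
Step 4 ('dup'): [-4, -4]
Step 5 ('mul'): [16]
Step 6 ('-1'): [16, -1]
Step 7 ('neg'): [16, 1]
Step 8 ('neg'): [16, -1]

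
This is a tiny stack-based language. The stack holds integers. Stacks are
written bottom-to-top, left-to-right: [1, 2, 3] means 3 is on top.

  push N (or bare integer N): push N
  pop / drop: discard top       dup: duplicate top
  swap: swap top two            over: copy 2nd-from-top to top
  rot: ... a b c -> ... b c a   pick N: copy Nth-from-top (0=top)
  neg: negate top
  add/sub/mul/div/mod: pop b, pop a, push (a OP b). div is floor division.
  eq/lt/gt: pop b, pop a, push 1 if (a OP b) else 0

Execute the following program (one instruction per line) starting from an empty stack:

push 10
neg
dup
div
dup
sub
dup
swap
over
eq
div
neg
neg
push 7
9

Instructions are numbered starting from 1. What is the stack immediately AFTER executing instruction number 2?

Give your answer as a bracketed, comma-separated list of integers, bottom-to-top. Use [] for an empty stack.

Step 1 ('push 10'): [10]
Step 2 ('neg'): [-10]

Answer: [-10]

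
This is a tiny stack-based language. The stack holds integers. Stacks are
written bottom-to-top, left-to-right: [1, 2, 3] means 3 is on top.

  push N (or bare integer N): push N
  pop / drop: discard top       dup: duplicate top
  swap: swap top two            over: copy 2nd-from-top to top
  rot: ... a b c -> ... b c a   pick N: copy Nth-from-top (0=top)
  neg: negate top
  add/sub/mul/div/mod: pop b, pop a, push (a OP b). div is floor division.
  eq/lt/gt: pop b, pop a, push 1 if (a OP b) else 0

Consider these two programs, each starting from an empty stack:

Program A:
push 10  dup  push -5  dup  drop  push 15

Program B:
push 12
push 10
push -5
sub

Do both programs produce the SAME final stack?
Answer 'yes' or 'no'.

Program A trace:
  After 'push 10': [10]
  After 'dup': [10, 10]
  After 'push -5': [10, 10, -5]
  After 'dup': [10, 10, -5, -5]
  After 'drop': [10, 10, -5]
  After 'push 15': [10, 10, -5, 15]
Program A final stack: [10, 10, -5, 15]

Program B trace:
  After 'push 12': [12]
  After 'push 10': [12, 10]
  After 'push -5': [12, 10, -5]
  After 'sub': [12, 15]
Program B final stack: [12, 15]
Same: no

Answer: no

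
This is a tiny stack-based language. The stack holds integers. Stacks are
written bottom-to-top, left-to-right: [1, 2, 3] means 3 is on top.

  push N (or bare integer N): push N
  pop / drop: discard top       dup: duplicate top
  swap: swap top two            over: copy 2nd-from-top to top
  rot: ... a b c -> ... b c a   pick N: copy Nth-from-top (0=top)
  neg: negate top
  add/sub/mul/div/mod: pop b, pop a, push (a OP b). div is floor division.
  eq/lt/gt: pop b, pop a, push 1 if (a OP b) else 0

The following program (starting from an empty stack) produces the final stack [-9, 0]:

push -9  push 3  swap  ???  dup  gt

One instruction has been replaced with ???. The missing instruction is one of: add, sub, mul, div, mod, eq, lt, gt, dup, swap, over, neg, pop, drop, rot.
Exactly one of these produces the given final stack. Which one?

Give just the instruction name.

Answer: swap

Derivation:
Stack before ???: [3, -9]
Stack after ???:  [-9, 3]
The instruction that transforms [3, -9] -> [-9, 3] is: swap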